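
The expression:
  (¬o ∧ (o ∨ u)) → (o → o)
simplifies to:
True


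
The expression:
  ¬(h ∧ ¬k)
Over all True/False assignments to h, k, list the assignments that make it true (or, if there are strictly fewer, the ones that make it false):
is false only for:
  h=True, k=False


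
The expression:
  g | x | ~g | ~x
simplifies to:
True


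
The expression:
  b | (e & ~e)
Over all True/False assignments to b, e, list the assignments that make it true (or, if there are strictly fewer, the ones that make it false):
is true only for:
  b=True, e=False;
  b=True, e=True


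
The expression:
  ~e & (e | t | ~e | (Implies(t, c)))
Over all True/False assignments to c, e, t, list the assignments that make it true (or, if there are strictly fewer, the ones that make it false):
is true only for:
  c=False, e=False, t=False;
  c=False, e=False, t=True;
  c=True, e=False, t=False;
  c=True, e=False, t=True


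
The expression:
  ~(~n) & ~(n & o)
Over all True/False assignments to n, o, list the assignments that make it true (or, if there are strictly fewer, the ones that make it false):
is true only for:
  n=True, o=False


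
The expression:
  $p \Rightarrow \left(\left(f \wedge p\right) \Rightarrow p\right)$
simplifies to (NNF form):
$\text{True}$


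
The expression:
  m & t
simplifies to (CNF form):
m & t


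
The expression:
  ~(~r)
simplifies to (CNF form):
r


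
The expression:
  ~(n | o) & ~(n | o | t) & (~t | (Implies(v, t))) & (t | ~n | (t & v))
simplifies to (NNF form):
~n & ~o & ~t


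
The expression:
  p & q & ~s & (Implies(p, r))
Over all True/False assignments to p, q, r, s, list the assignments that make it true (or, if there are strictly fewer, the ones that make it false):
is true only for:
  p=True, q=True, r=True, s=False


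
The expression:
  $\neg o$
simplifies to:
$\neg o$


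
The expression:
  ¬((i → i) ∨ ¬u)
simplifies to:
False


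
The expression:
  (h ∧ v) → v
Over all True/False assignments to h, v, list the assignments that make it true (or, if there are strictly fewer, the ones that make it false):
is always true.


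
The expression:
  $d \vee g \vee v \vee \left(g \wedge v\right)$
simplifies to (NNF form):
$d \vee g \vee v$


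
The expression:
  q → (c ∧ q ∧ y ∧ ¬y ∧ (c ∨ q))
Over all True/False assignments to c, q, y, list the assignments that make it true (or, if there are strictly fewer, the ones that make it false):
is true only for:
  c=False, q=False, y=False;
  c=False, q=False, y=True;
  c=True, q=False, y=False;
  c=True, q=False, y=True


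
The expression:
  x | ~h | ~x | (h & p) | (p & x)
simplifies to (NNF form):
True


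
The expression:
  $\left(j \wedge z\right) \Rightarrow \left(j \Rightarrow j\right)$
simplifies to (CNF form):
$\text{True}$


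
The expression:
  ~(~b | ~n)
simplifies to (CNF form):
b & n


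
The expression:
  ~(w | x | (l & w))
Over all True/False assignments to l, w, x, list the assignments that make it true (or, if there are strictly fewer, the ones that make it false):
is true only for:
  l=False, w=False, x=False;
  l=True, w=False, x=False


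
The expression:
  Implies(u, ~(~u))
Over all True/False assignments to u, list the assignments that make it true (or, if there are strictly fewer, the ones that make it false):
is always true.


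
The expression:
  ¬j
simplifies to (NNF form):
¬j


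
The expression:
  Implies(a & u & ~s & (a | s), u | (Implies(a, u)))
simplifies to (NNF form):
True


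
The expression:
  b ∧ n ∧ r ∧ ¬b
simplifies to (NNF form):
False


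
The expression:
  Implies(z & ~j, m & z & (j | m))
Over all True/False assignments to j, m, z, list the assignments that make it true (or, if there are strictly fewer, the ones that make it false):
is false only for:
  j=False, m=False, z=True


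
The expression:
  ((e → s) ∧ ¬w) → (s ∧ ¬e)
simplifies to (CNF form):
(e ∨ s ∨ w) ∧ (w ∨ ¬e ∨ ¬s)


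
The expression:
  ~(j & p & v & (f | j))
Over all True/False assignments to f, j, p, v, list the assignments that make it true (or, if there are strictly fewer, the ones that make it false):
is false only for:
  f=False, j=True, p=True, v=True;
  f=True, j=True, p=True, v=True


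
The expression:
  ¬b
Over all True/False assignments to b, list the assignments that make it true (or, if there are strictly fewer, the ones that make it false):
is true only for:
  b=False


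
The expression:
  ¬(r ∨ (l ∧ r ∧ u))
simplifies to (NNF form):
¬r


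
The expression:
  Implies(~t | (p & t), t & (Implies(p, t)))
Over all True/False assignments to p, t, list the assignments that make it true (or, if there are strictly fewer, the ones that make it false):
is true only for:
  p=False, t=True;
  p=True, t=True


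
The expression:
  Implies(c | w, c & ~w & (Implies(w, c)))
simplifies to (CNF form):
~w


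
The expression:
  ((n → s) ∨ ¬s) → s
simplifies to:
s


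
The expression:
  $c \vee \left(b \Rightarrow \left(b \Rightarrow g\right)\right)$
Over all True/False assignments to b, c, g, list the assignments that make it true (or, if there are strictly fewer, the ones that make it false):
is false only for:
  b=True, c=False, g=False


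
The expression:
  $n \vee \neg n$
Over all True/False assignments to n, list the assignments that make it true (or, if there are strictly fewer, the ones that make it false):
is always true.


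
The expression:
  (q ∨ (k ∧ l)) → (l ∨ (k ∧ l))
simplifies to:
l ∨ ¬q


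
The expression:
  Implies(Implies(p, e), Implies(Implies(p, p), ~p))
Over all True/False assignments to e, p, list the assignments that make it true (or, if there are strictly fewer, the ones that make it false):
is false only for:
  e=True, p=True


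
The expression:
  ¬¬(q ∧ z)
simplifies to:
q ∧ z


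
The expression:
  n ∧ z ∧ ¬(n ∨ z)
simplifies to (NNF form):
False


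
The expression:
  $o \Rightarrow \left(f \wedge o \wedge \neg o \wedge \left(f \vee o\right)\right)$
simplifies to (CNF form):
$\neg o$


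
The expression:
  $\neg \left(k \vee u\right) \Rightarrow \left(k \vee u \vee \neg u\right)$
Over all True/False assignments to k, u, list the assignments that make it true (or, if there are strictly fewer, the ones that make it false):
is always true.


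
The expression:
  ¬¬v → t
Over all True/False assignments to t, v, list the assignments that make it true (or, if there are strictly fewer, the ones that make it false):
is false only for:
  t=False, v=True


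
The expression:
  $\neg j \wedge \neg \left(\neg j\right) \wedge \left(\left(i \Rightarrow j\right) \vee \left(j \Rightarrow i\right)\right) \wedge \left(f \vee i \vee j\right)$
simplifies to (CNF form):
$\text{False}$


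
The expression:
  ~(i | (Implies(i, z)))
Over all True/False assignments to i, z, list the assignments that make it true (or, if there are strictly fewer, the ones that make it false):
is never true.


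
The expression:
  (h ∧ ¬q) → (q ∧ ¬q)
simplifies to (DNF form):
q ∨ ¬h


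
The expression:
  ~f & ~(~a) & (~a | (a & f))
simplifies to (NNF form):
False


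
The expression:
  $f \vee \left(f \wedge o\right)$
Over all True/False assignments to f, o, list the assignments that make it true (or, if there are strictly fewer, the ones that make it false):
is true only for:
  f=True, o=False;
  f=True, o=True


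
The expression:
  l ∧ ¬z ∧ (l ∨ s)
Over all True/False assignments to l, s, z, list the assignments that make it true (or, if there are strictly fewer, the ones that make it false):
is true only for:
  l=True, s=False, z=False;
  l=True, s=True, z=False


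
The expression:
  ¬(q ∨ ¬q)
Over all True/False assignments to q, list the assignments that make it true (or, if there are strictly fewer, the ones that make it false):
is never true.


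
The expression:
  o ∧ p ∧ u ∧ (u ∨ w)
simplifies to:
o ∧ p ∧ u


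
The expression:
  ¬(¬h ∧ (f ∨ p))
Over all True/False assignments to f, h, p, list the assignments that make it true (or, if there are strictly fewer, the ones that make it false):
is false only for:
  f=False, h=False, p=True;
  f=True, h=False, p=False;
  f=True, h=False, p=True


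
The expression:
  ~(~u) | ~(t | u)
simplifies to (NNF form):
u | ~t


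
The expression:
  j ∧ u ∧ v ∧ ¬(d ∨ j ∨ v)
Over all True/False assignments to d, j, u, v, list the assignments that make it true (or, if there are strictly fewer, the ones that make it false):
is never true.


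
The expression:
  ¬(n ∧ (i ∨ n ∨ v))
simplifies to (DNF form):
¬n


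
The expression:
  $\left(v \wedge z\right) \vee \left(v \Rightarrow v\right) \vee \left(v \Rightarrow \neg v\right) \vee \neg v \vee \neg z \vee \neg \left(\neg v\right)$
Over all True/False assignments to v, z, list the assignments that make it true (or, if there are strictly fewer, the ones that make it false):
is always true.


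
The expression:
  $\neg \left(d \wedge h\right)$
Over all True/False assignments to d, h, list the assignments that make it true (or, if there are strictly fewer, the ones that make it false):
is false only for:
  d=True, h=True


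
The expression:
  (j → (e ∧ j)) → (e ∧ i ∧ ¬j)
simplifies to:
(j ∧ ¬e) ∨ (e ∧ i ∧ ¬j)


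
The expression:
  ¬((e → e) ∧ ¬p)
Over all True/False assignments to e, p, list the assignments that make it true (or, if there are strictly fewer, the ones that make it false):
is true only for:
  e=False, p=True;
  e=True, p=True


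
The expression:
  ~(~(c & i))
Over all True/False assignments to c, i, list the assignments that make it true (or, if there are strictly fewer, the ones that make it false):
is true only for:
  c=True, i=True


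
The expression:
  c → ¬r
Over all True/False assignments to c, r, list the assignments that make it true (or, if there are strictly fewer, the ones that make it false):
is false only for:
  c=True, r=True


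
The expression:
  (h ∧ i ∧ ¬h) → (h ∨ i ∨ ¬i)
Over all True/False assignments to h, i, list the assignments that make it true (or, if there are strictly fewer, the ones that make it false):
is always true.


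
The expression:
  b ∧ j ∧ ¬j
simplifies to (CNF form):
False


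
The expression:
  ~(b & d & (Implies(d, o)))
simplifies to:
~b | ~d | ~o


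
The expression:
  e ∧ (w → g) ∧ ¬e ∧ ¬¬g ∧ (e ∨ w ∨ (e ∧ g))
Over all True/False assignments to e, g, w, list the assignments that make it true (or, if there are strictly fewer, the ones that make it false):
is never true.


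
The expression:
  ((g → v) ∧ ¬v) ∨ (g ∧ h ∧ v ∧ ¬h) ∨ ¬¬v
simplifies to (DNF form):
v ∨ ¬g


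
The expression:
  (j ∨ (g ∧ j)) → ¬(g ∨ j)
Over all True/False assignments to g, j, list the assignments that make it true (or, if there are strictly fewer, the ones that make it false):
is true only for:
  g=False, j=False;
  g=True, j=False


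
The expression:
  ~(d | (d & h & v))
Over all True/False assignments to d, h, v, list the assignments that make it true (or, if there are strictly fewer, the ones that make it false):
is true only for:
  d=False, h=False, v=False;
  d=False, h=False, v=True;
  d=False, h=True, v=False;
  d=False, h=True, v=True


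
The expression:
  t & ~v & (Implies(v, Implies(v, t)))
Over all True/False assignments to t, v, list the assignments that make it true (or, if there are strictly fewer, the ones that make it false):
is true only for:
  t=True, v=False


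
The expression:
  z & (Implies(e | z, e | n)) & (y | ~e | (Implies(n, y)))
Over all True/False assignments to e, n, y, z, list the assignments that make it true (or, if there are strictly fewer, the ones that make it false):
is true only for:
  e=False, n=True, y=False, z=True;
  e=False, n=True, y=True, z=True;
  e=True, n=False, y=False, z=True;
  e=True, n=False, y=True, z=True;
  e=True, n=True, y=True, z=True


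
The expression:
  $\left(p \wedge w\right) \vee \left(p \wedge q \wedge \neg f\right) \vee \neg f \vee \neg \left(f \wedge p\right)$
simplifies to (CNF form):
$w \vee \neg f \vee \neg p$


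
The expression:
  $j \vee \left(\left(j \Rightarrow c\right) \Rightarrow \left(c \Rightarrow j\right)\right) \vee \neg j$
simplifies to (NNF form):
$\text{True}$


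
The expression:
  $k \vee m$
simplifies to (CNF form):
$k \vee m$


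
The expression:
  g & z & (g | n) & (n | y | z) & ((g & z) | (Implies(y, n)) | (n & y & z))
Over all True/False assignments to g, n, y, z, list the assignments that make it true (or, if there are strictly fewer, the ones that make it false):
is true only for:
  g=True, n=False, y=False, z=True;
  g=True, n=False, y=True, z=True;
  g=True, n=True, y=False, z=True;
  g=True, n=True, y=True, z=True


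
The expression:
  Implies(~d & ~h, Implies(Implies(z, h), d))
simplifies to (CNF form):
d | h | z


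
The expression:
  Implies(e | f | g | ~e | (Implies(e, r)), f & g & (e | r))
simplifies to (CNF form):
f & g & (e | r)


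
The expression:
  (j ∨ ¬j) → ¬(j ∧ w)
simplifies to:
¬j ∨ ¬w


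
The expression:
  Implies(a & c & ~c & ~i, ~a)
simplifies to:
True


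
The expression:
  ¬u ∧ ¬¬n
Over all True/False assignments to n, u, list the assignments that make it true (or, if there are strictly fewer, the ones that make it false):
is true only for:
  n=True, u=False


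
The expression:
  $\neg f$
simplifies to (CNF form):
$\neg f$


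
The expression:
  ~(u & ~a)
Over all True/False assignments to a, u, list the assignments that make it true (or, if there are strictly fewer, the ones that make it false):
is false only for:
  a=False, u=True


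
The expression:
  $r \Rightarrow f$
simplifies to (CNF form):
$f \vee \neg r$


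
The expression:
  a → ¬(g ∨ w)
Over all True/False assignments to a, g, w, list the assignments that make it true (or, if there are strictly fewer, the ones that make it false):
is false only for:
  a=True, g=False, w=True;
  a=True, g=True, w=False;
  a=True, g=True, w=True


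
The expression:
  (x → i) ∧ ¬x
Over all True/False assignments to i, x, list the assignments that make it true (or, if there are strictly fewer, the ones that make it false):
is true only for:
  i=False, x=False;
  i=True, x=False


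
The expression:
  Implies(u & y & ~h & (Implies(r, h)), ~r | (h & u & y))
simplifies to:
True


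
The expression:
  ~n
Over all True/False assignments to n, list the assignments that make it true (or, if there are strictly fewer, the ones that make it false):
is true only for:
  n=False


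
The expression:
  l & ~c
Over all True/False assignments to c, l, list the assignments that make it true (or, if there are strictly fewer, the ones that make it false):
is true only for:
  c=False, l=True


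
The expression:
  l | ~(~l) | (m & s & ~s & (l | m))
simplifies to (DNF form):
l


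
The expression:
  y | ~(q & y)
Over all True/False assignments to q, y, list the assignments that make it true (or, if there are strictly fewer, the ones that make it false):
is always true.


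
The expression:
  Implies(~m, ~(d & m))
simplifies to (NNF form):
True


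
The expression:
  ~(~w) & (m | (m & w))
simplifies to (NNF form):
m & w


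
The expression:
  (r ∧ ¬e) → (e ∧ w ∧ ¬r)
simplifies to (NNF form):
e ∨ ¬r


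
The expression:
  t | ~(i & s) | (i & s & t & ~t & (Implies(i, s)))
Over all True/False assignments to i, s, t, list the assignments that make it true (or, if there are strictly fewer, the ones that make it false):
is false only for:
  i=True, s=True, t=False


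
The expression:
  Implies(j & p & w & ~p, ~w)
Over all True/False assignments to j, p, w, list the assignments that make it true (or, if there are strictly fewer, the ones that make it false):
is always true.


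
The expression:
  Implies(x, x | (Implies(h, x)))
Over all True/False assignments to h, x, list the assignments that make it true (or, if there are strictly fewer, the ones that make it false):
is always true.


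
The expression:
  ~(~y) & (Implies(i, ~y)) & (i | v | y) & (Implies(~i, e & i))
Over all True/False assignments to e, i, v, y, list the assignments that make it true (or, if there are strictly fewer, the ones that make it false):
is never true.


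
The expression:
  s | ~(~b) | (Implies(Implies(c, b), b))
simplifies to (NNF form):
b | c | s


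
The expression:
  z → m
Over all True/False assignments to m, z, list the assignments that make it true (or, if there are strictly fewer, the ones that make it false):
is false only for:
  m=False, z=True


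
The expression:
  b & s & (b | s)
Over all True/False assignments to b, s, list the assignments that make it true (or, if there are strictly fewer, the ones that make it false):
is true only for:
  b=True, s=True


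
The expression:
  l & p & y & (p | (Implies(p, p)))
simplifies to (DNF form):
l & p & y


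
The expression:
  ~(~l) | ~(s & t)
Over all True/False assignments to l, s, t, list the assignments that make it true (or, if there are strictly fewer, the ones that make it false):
is false only for:
  l=False, s=True, t=True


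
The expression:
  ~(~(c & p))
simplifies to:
c & p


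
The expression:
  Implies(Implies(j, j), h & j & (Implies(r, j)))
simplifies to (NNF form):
h & j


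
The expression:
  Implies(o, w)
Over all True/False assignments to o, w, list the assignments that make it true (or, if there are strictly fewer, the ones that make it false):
is false only for:
  o=True, w=False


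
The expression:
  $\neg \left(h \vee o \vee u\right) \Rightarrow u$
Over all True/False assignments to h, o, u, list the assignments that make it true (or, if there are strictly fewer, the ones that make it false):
is false only for:
  h=False, o=False, u=False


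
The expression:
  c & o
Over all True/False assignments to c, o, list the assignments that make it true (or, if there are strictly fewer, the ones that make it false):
is true only for:
  c=True, o=True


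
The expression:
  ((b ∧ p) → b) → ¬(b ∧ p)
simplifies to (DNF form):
¬b ∨ ¬p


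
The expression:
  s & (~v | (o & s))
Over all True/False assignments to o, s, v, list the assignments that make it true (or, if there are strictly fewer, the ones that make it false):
is true only for:
  o=False, s=True, v=False;
  o=True, s=True, v=False;
  o=True, s=True, v=True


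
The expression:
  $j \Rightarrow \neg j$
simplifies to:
$\neg j$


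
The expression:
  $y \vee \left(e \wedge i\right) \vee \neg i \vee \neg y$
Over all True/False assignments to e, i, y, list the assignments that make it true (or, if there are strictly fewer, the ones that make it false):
is always true.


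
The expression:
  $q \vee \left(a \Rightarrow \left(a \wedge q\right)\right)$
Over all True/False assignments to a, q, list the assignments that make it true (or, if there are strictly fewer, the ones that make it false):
is false only for:
  a=True, q=False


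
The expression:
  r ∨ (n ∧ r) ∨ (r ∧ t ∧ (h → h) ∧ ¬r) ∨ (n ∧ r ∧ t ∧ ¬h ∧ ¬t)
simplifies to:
r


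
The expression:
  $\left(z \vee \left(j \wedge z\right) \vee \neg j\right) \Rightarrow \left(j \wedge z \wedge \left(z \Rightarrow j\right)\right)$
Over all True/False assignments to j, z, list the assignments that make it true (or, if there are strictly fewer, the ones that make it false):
is true only for:
  j=True, z=False;
  j=True, z=True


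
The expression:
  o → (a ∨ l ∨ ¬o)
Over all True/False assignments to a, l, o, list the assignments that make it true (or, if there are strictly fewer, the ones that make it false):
is false only for:
  a=False, l=False, o=True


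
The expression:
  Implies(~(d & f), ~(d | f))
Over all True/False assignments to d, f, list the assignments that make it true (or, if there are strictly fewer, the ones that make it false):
is true only for:
  d=False, f=False;
  d=True, f=True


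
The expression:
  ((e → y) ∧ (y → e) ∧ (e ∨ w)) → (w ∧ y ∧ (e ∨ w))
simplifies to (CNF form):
(e ∨ y ∨ ¬w) ∧ (w ∨ ¬e ∨ ¬y)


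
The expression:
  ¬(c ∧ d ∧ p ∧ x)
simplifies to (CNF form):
¬c ∨ ¬d ∨ ¬p ∨ ¬x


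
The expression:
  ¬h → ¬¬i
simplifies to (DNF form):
h ∨ i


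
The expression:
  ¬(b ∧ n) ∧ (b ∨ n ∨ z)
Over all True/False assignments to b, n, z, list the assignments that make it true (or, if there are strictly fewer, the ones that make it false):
is false only for:
  b=False, n=False, z=False;
  b=True, n=True, z=False;
  b=True, n=True, z=True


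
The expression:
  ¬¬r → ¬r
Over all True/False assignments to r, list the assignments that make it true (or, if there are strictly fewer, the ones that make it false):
is true only for:
  r=False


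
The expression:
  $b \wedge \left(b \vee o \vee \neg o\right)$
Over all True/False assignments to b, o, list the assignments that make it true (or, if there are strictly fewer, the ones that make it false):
is true only for:
  b=True, o=False;
  b=True, o=True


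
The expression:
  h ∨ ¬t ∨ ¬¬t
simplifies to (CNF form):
True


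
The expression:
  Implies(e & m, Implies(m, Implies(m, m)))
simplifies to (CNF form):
True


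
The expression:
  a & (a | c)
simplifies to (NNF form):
a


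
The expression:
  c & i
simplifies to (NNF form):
c & i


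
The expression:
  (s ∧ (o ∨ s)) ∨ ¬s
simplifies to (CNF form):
True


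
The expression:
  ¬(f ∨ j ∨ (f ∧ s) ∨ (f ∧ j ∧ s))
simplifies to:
¬f ∧ ¬j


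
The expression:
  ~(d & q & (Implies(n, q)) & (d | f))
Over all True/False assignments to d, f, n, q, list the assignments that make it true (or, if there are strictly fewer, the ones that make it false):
is false only for:
  d=True, f=False, n=False, q=True;
  d=True, f=False, n=True, q=True;
  d=True, f=True, n=False, q=True;
  d=True, f=True, n=True, q=True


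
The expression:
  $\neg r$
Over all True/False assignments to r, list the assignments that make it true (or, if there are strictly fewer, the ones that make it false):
is true only for:
  r=False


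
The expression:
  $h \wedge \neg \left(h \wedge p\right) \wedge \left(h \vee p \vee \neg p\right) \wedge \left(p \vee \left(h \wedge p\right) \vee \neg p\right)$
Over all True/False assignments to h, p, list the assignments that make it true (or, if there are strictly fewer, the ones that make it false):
is true only for:
  h=True, p=False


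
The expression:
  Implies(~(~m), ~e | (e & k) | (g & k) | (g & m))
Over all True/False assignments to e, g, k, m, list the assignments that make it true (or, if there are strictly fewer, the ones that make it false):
is false only for:
  e=True, g=False, k=False, m=True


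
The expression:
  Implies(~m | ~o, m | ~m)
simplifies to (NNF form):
True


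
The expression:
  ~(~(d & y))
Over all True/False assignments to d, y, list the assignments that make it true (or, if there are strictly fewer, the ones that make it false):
is true only for:
  d=True, y=True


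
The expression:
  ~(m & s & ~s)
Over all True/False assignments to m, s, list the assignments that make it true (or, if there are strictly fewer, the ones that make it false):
is always true.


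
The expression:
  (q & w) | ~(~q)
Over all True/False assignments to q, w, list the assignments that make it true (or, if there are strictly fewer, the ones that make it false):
is true only for:
  q=True, w=False;
  q=True, w=True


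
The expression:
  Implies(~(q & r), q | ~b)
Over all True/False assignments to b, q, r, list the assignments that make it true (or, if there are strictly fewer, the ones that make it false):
is false only for:
  b=True, q=False, r=False;
  b=True, q=False, r=True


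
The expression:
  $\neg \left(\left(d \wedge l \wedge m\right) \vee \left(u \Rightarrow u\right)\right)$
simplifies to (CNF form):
$\text{False}$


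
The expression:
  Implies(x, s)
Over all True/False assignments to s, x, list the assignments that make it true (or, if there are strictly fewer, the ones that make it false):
is false only for:
  s=False, x=True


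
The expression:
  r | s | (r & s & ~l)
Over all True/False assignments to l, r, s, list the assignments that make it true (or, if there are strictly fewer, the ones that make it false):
is false only for:
  l=False, r=False, s=False;
  l=True, r=False, s=False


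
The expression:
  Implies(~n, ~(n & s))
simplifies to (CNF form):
True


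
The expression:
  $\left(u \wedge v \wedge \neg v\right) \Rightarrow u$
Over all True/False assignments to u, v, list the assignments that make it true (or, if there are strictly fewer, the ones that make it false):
is always true.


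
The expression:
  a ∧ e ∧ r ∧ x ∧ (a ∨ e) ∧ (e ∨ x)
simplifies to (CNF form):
a ∧ e ∧ r ∧ x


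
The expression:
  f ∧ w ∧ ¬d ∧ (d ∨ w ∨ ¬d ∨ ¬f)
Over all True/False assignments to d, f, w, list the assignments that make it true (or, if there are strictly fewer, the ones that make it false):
is true only for:
  d=False, f=True, w=True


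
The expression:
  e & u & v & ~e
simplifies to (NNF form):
False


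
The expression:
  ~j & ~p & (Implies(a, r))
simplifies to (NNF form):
~j & ~p & (r | ~a)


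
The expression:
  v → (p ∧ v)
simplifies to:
p ∨ ¬v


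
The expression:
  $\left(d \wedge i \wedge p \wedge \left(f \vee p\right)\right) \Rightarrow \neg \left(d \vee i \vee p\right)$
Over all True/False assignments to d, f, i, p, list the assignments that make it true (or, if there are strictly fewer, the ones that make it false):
is false only for:
  d=True, f=False, i=True, p=True;
  d=True, f=True, i=True, p=True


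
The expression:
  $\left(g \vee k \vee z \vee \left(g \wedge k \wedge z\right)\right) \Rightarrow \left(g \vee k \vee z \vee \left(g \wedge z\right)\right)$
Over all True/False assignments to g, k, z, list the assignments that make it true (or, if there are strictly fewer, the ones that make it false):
is always true.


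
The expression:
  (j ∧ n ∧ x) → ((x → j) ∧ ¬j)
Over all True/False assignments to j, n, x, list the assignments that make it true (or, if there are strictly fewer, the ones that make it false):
is false only for:
  j=True, n=True, x=True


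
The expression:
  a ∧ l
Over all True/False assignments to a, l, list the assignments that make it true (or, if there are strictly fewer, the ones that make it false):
is true only for:
  a=True, l=True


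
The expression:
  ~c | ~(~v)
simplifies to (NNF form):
v | ~c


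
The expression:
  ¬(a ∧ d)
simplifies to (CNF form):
¬a ∨ ¬d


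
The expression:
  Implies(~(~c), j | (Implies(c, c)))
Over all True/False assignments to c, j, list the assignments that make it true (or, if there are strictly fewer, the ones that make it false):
is always true.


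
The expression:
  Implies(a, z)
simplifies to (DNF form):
z | ~a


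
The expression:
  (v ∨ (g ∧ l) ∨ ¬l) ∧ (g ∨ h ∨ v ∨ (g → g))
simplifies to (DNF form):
g ∨ v ∨ ¬l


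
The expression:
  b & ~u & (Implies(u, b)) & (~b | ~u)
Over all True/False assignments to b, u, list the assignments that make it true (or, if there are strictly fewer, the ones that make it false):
is true only for:
  b=True, u=False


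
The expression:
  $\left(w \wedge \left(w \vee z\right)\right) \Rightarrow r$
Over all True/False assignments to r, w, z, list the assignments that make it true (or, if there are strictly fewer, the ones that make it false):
is false only for:
  r=False, w=True, z=False;
  r=False, w=True, z=True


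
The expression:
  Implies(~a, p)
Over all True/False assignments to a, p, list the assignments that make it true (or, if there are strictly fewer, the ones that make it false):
is false only for:
  a=False, p=False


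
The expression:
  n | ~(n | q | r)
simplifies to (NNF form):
n | (~q & ~r)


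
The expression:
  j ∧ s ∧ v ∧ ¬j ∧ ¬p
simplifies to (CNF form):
False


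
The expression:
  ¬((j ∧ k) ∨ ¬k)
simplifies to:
k ∧ ¬j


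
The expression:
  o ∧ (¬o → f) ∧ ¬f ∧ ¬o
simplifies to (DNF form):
False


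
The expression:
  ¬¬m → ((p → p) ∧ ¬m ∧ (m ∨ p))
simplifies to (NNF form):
¬m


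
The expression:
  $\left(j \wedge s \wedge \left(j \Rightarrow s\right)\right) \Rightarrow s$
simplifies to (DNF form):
$\text{True}$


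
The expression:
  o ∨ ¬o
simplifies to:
True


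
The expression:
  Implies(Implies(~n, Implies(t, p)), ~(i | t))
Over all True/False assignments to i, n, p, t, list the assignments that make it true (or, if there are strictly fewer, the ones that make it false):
is true only for:
  i=False, n=False, p=False, t=False;
  i=False, n=False, p=False, t=True;
  i=False, n=False, p=True, t=False;
  i=False, n=True, p=False, t=False;
  i=False, n=True, p=True, t=False;
  i=True, n=False, p=False, t=True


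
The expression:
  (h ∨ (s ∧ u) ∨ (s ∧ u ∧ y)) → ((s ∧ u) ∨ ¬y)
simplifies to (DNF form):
(s ∧ u) ∨ ¬h ∨ ¬y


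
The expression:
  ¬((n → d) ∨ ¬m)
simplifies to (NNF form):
m ∧ n ∧ ¬d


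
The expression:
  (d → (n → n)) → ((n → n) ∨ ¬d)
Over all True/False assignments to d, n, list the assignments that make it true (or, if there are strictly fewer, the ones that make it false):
is always true.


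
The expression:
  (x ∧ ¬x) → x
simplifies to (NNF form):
True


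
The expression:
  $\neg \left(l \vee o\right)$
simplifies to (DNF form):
$\neg l \wedge \neg o$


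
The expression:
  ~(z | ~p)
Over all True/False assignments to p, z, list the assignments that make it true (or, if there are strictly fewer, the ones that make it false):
is true only for:
  p=True, z=False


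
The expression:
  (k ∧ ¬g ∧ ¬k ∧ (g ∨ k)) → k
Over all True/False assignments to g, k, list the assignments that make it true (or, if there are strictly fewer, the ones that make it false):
is always true.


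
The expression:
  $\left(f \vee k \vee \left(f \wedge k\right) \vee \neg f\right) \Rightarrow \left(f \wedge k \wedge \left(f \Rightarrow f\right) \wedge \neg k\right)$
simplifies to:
$\text{False}$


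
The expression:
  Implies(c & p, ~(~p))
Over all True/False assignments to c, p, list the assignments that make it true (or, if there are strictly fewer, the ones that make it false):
is always true.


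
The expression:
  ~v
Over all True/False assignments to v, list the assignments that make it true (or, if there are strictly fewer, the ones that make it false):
is true only for:
  v=False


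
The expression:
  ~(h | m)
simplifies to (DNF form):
~h & ~m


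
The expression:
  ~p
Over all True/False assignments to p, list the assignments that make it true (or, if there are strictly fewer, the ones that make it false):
is true only for:
  p=False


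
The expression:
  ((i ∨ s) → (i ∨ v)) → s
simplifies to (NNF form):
s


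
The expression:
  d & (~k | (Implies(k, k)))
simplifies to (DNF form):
d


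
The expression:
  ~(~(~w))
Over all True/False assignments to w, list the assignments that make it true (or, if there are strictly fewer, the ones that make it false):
is true only for:
  w=False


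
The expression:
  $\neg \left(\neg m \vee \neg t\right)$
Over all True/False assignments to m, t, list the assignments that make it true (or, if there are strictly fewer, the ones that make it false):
is true only for:
  m=True, t=True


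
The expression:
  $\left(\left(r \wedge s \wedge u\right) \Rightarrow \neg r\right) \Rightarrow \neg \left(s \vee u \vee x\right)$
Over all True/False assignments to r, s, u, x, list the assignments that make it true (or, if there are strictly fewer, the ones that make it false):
is true only for:
  r=False, s=False, u=False, x=False;
  r=True, s=False, u=False, x=False;
  r=True, s=True, u=True, x=False;
  r=True, s=True, u=True, x=True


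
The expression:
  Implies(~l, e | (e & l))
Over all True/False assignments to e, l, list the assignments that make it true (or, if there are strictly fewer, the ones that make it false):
is false only for:
  e=False, l=False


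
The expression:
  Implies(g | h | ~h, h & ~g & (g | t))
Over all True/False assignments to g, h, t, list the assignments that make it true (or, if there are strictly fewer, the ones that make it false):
is true only for:
  g=False, h=True, t=True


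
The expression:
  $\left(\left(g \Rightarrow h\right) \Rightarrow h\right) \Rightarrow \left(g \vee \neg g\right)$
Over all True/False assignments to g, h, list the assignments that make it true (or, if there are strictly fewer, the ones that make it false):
is always true.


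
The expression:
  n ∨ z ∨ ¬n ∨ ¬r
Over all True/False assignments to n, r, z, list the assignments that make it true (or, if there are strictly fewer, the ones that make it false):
is always true.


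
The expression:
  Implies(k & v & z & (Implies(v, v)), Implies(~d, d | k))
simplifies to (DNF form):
True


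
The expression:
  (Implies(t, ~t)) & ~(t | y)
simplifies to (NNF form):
~t & ~y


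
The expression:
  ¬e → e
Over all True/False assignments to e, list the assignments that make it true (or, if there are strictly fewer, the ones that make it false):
is true only for:
  e=True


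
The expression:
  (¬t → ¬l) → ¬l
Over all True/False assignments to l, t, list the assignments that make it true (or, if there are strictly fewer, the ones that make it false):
is false only for:
  l=True, t=True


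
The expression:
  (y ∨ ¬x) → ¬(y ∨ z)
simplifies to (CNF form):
¬y ∧ (x ∨ ¬z)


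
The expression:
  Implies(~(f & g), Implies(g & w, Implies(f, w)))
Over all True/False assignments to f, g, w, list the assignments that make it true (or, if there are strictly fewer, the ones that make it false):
is always true.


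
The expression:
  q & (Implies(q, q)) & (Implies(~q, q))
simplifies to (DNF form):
q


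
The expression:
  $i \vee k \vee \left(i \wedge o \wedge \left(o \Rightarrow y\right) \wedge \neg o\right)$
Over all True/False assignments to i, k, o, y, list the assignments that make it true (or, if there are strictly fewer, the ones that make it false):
is false only for:
  i=False, k=False, o=False, y=False;
  i=False, k=False, o=False, y=True;
  i=False, k=False, o=True, y=False;
  i=False, k=False, o=True, y=True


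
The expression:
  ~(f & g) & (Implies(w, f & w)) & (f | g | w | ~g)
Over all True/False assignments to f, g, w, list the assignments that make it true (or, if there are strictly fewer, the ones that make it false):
is true only for:
  f=False, g=False, w=False;
  f=False, g=True, w=False;
  f=True, g=False, w=False;
  f=True, g=False, w=True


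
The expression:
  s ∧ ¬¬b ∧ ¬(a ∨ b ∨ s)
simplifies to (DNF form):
False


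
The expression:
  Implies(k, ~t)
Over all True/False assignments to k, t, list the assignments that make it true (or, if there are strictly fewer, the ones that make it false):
is false only for:
  k=True, t=True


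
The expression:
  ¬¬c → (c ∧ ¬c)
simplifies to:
¬c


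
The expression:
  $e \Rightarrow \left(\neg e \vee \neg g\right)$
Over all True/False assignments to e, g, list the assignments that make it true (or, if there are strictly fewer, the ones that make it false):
is false only for:
  e=True, g=True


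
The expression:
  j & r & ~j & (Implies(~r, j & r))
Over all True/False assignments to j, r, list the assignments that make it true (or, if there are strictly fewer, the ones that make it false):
is never true.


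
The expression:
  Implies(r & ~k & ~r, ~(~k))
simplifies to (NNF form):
True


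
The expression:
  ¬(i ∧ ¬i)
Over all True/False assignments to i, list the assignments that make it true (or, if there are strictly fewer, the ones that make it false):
is always true.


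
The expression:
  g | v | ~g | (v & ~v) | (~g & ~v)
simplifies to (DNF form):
True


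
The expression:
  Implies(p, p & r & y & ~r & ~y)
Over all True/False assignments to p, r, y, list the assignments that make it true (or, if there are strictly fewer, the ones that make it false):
is true only for:
  p=False, r=False, y=False;
  p=False, r=False, y=True;
  p=False, r=True, y=False;
  p=False, r=True, y=True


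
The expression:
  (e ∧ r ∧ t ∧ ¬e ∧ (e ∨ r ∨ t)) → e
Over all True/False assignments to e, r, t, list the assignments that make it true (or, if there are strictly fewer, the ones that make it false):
is always true.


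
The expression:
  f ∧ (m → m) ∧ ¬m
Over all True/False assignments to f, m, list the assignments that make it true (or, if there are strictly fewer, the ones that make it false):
is true only for:
  f=True, m=False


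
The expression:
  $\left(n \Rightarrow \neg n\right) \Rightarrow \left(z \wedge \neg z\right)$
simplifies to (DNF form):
$n$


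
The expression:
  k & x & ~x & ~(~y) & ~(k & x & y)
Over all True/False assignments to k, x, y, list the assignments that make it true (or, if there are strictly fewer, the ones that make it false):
is never true.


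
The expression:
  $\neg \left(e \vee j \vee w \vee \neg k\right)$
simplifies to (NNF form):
$k \wedge \neg e \wedge \neg j \wedge \neg w$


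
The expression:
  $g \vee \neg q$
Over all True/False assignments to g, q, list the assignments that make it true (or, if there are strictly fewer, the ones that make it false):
is false only for:
  g=False, q=True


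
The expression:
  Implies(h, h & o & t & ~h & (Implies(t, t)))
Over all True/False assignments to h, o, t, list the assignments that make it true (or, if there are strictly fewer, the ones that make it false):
is true only for:
  h=False, o=False, t=False;
  h=False, o=False, t=True;
  h=False, o=True, t=False;
  h=False, o=True, t=True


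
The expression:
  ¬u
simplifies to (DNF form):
¬u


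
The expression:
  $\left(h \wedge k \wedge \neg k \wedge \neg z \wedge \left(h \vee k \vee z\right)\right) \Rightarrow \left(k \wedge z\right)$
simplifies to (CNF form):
$\text{True}$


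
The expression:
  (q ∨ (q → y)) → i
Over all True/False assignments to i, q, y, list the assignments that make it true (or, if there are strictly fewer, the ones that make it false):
is true only for:
  i=True, q=False, y=False;
  i=True, q=False, y=True;
  i=True, q=True, y=False;
  i=True, q=True, y=True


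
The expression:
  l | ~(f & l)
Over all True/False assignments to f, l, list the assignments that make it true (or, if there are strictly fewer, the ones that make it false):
is always true.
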